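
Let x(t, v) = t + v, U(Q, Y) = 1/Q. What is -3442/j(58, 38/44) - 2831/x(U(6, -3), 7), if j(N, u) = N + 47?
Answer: -1931536/4515 ≈ -427.80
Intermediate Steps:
j(N, u) = 47 + N
-3442/j(58, 38/44) - 2831/x(U(6, -3), 7) = -3442/(47 + 58) - 2831/(1/6 + 7) = -3442/105 - 2831/(⅙ + 7) = -3442*1/105 - 2831/43/6 = -3442/105 - 2831*6/43 = -3442/105 - 16986/43 = -1931536/4515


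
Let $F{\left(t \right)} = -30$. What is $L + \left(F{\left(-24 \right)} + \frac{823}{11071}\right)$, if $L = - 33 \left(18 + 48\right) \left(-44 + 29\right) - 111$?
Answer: $\frac{360129382}{11071} \approx 32529.0$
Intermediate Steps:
$L = 32559$ ($L = - 33 \cdot 66 \left(-15\right) - 111 = \left(-33\right) \left(-990\right) - 111 = 32670 - 111 = 32559$)
$L + \left(F{\left(-24 \right)} + \frac{823}{11071}\right) = 32559 - \left(30 - \frac{823}{11071}\right) = 32559 + \left(-30 + 823 \cdot \frac{1}{11071}\right) = 32559 + \left(-30 + \frac{823}{11071}\right) = 32559 - \frac{331307}{11071} = \frac{360129382}{11071}$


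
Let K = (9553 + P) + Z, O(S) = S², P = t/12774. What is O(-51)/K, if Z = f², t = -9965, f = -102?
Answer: 33225174/254920753 ≈ 0.13034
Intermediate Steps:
P = -9965/12774 ≈ -0.78010
Z = 10404 (Z = (-102)² = 10404)
K = 254920753/12774 (K = (9553 - 9965/12774) + 10404 = 122020057/12774 + 10404 = 254920753/12774 ≈ 19956.)
O(-51)/K = (-51)²/(254920753/12774) = 2601*(12774/254920753) = 33225174/254920753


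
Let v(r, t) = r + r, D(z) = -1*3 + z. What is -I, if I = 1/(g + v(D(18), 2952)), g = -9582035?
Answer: 1/9582005 ≈ 1.0436e-7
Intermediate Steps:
D(z) = -3 + z
v(r, t) = 2*r
I = -1/9582005 (I = 1/(-9582035 + 2*(-3 + 18)) = 1/(-9582035 + 2*15) = 1/(-9582035 + 30) = 1/(-9582005) = -1/9582005 ≈ -1.0436e-7)
-I = -1*(-1/9582005) = 1/9582005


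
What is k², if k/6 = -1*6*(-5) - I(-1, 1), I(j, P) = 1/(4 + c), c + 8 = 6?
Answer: 31329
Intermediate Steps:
c = -2 (c = -8 + 6 = -2)
I(j, P) = ½ (I(j, P) = 1/(4 - 2) = 1/2 = ½)
k = 177 (k = 6*(-1*6*(-5) - 1*½) = 6*(-6*(-5) - ½) = 6*(30 - ½) = 6*(59/2) = 177)
k² = 177² = 31329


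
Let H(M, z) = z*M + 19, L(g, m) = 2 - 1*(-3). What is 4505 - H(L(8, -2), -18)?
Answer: 4576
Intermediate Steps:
L(g, m) = 5 (L(g, m) = 2 + 3 = 5)
H(M, z) = 19 + M*z (H(M, z) = M*z + 19 = 19 + M*z)
4505 - H(L(8, -2), -18) = 4505 - (19 + 5*(-18)) = 4505 - (19 - 90) = 4505 - 1*(-71) = 4505 + 71 = 4576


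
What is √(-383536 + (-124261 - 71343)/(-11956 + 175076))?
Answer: I*√159456395971295/20390 ≈ 619.3*I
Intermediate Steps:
√(-383536 + (-124261 - 71343)/(-11956 + 175076)) = √(-383536 - 195604/163120) = √(-383536 - 195604*1/163120) = √(-383536 - 48901/40780) = √(-15640646981/40780) = I*√159456395971295/20390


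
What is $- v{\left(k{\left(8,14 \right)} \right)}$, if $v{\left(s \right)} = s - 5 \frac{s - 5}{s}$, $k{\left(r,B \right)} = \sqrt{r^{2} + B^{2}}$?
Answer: $5 - \frac{57 \sqrt{65}}{26} \approx -12.675$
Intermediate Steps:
$k{\left(r,B \right)} = \sqrt{B^{2} + r^{2}}$
$v{\left(s \right)} = s - \frac{5 \left(-5 + s\right)}{s}$ ($v{\left(s \right)} = s - 5 \frac{-5 + s}{s} = s - \frac{5 \left(-5 + s\right)}{s}$)
$- v{\left(k{\left(8,14 \right)} \right)} = - (-5 + \sqrt{14^{2} + 8^{2}} + \frac{25}{\sqrt{14^{2} + 8^{2}}}) = - (-5 + \sqrt{196 + 64} + \frac{25}{\sqrt{196 + 64}}) = - (-5 + \sqrt{260} + \frac{25}{\sqrt{260}}) = - (-5 + 2 \sqrt{65} + \frac{25}{2 \sqrt{65}}) = - (-5 + 2 \sqrt{65} + 25 \frac{\sqrt{65}}{130}) = - (-5 + 2 \sqrt{65} + \frac{5 \sqrt{65}}{26}) = - (-5 + \frac{57 \sqrt{65}}{26}) = 5 - \frac{57 \sqrt{65}}{26}$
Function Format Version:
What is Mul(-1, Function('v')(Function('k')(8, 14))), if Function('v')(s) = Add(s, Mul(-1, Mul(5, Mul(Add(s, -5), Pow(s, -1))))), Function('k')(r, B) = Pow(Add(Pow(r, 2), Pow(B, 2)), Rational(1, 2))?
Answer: Add(5, Mul(Rational(-57, 26), Pow(65, Rational(1, 2)))) ≈ -12.675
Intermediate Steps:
Function('k')(r, B) = Pow(Add(Pow(B, 2), Pow(r, 2)), Rational(1, 2))
Function('v')(s) = Add(s, Mul(-5, Pow(s, -1), Add(-5, s))) (Function('v')(s) = Add(s, Mul(-1, Mul(5, Mul(Add(-5, s), Pow(s, -1))))) = Add(s, Mul(-1, Mul(5, Mul(Pow(s, -1), Add(-5, s))))) = Add(s, Mul(-1, Mul(5, Pow(s, -1), Add(-5, s)))) = Add(s, Mul(-5, Pow(s, -1), Add(-5, s))))
Mul(-1, Function('v')(Function('k')(8, 14))) = Mul(-1, Add(-5, Pow(Add(Pow(14, 2), Pow(8, 2)), Rational(1, 2)), Mul(25, Pow(Pow(Add(Pow(14, 2), Pow(8, 2)), Rational(1, 2)), -1)))) = Mul(-1, Add(-5, Pow(Add(196, 64), Rational(1, 2)), Mul(25, Pow(Pow(Add(196, 64), Rational(1, 2)), -1)))) = Mul(-1, Add(-5, Pow(260, Rational(1, 2)), Mul(25, Pow(Pow(260, Rational(1, 2)), -1)))) = Mul(-1, Add(-5, Mul(2, Pow(65, Rational(1, 2))), Mul(25, Pow(Mul(2, Pow(65, Rational(1, 2))), -1)))) = Mul(-1, Add(-5, Mul(2, Pow(65, Rational(1, 2))), Mul(25, Mul(Rational(1, 130), Pow(65, Rational(1, 2)))))) = Mul(-1, Add(-5, Mul(2, Pow(65, Rational(1, 2))), Mul(Rational(5, 26), Pow(65, Rational(1, 2))))) = Mul(-1, Add(-5, Mul(Rational(57, 26), Pow(65, Rational(1, 2))))) = Add(5, Mul(Rational(-57, 26), Pow(65, Rational(1, 2))))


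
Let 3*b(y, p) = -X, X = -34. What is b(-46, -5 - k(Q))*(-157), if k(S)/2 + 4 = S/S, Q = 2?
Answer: -5338/3 ≈ -1779.3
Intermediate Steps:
k(S) = -6 (k(S) = -8 + 2*(S/S) = -8 + 2*1 = -8 + 2 = -6)
b(y, p) = 34/3 (b(y, p) = (-1*(-34))/3 = (⅓)*34 = 34/3)
b(-46, -5 - k(Q))*(-157) = (34/3)*(-157) = -5338/3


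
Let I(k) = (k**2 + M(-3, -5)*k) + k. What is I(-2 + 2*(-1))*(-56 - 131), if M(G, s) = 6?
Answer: 2244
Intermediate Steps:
I(k) = k**2 + 7*k (I(k) = (k**2 + 6*k) + k = k**2 + 7*k)
I(-2 + 2*(-1))*(-56 - 131) = ((-2 + 2*(-1))*(7 + (-2 + 2*(-1))))*(-56 - 131) = ((-2 - 2)*(7 + (-2 - 2)))*(-187) = -4*(7 - 4)*(-187) = -4*3*(-187) = -12*(-187) = 2244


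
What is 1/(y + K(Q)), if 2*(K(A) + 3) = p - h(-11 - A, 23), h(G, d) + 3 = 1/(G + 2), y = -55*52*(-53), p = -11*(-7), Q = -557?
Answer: 1096/166172231 ≈ 6.5956e-6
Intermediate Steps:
p = 77
y = 151580 (y = -2860*(-53) = 151580)
h(G, d) = -3 + 1/(2 + G) (h(G, d) = -3 + 1/(G + 2) = -3 + 1/(2 + G))
K(A) = 71/2 - (28 + 3*A)/(2*(-9 - A)) (K(A) = -3 + (77 - (-5 - 3*(-11 - A))/(2 + (-11 - A)))/2 = -3 + (77 - (-5 + (33 + 3*A))/(-9 - A))/2 = -3 + (77 - (28 + 3*A)/(-9 - A))/2 = -3 + (77/2 - (28 + 3*A)/(2*(-9 - A))) = 71/2 - (28 + 3*A)/(2*(-9 - A)))
1/(y + K(Q)) = 1/(151580 + (667 + 74*(-557))/(2*(9 - 557))) = 1/(151580 + (1/2)*(667 - 41218)/(-548)) = 1/(151580 + (1/2)*(-1/548)*(-40551)) = 1/(151580 + 40551/1096) = 1/(166172231/1096) = 1096/166172231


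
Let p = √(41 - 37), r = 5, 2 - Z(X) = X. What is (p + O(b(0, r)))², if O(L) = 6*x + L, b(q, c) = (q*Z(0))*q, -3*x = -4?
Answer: 100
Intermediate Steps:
Z(X) = 2 - X
x = 4/3 (x = -⅓*(-4) = 4/3 ≈ 1.3333)
p = 2 (p = √4 = 2)
b(q, c) = 2*q² (b(q, c) = (q*(2 - 1*0))*q = (q*(2 + 0))*q = (q*2)*q = (2*q)*q = 2*q²)
O(L) = 8 + L (O(L) = 6*(4/3) + L = 8 + L)
(p + O(b(0, r)))² = (2 + (8 + 2*0²))² = (2 + (8 + 2*0))² = (2 + (8 + 0))² = (2 + 8)² = 10² = 100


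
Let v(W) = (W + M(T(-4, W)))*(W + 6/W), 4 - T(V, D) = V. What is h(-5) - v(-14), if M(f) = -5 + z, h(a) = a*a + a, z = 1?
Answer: -1678/7 ≈ -239.71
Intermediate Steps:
T(V, D) = 4 - V
h(a) = a + a**2 (h(a) = a**2 + a = a + a**2)
M(f) = -4 (M(f) = -5 + 1 = -4)
v(W) = (-4 + W)*(W + 6/W) (v(W) = (W - 4)*(W + 6/W) = (-4 + W)*(W + 6/W))
h(-5) - v(-14) = -5*(1 - 5) - (6 + (-14)**2 - 24/(-14) - 4*(-14)) = -5*(-4) - (6 + 196 - 24*(-1/14) + 56) = 20 - (6 + 196 + 12/7 + 56) = 20 - 1*1818/7 = 20 - 1818/7 = -1678/7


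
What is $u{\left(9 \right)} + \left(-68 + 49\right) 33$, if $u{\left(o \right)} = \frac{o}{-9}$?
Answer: $-628$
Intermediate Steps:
$u{\left(o \right)} = - \frac{o}{9}$ ($u{\left(o \right)} = o \left(- \frac{1}{9}\right) = - \frac{o}{9}$)
$u{\left(9 \right)} + \left(-68 + 49\right) 33 = \left(- \frac{1}{9}\right) 9 + \left(-68 + 49\right) 33 = -1 - 627 = -628$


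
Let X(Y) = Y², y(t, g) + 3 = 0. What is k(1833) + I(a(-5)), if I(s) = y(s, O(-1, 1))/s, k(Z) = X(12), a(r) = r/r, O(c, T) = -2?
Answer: 141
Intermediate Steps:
a(r) = 1
y(t, g) = -3 (y(t, g) = -3 + 0 = -3)
k(Z) = 144 (k(Z) = 12² = 144)
I(s) = -3/s
k(1833) + I(a(-5)) = 144 - 3/1 = 144 - 3*1 = 144 - 3 = 141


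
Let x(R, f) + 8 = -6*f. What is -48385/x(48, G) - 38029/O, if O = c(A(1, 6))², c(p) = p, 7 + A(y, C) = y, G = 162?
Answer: -444082/441 ≈ -1007.0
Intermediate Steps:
A(y, C) = -7 + y
x(R, f) = -8 - 6*f
O = 36 (O = (-7 + 1)² = (-6)² = 36)
-48385/x(48, G) - 38029/O = -48385/(-8 - 6*162) - 38029/36 = -48385/(-8 - 972) - 38029*1/36 = -48385/(-980) - 38029/36 = -48385*(-1/980) - 38029/36 = 9677/196 - 38029/36 = -444082/441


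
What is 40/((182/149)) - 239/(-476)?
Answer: 205747/6188 ≈ 33.249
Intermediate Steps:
40/((182/149)) - 239/(-476) = 40/((182*(1/149))) - 239*(-1/476) = 40/(182/149) + 239/476 = 40*(149/182) + 239/476 = 2980/91 + 239/476 = 205747/6188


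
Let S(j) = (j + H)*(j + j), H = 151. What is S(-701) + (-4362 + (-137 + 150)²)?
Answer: 766907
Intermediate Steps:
S(j) = 2*j*(151 + j) (S(j) = (j + 151)*(j + j) = (151 + j)*(2*j) = 2*j*(151 + j))
S(-701) + (-4362 + (-137 + 150)²) = 2*(-701)*(151 - 701) + (-4362 + (-137 + 150)²) = 2*(-701)*(-550) + (-4362 + 13²) = 771100 + (-4362 + 169) = 771100 - 4193 = 766907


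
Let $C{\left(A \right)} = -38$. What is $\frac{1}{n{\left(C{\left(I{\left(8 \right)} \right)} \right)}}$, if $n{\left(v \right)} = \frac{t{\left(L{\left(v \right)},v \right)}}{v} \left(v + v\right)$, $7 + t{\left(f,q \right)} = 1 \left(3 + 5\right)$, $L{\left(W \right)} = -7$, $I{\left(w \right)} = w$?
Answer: $\frac{1}{2} \approx 0.5$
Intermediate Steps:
$t{\left(f,q \right)} = 1$ ($t{\left(f,q \right)} = -7 + 1 \left(3 + 5\right) = -7 + 1 \cdot 8 = -7 + 8 = 1$)
$n{\left(v \right)} = 2$ ($n{\left(v \right)} = 1 \frac{1}{v} \left(v + v\right) = \frac{2 v}{v} = 2$)
$\frac{1}{n{\left(C{\left(I{\left(8 \right)} \right)} \right)}} = \frac{1}{2}$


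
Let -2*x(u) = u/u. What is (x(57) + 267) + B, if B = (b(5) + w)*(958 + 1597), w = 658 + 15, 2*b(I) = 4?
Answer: 3449783/2 ≈ 1.7249e+6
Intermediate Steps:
b(I) = 2 (b(I) = (1/2)*4 = 2)
x(u) = -1/2 (x(u) = -u/(2*u) = -1/2*1 = -1/2)
w = 673
B = 1724625 (B = (2 + 673)*(958 + 1597) = 675*2555 = 1724625)
(x(57) + 267) + B = (-1/2 + 267) + 1724625 = 533/2 + 1724625 = 3449783/2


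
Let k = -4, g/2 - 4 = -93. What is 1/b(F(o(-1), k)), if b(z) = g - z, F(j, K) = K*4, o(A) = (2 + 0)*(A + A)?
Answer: -1/162 ≈ -0.0061728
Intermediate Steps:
g = -178 (g = 8 + 2*(-93) = 8 - 186 = -178)
o(A) = 4*A (o(A) = 2*(2*A) = 4*A)
F(j, K) = 4*K
b(z) = -178 - z
1/b(F(o(-1), k)) = 1/(-178 - 4*(-4)) = 1/(-178 - 1*(-16)) = 1/(-178 + 16) = 1/(-162) = -1/162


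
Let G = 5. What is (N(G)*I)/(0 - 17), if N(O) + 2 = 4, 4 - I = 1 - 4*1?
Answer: -14/17 ≈ -0.82353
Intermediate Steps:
I = 7 (I = 4 - (1 - 4*1) = 4 - (1 - 4) = 4 - 1*(-3) = 4 + 3 = 7)
N(O) = 2 (N(O) = -2 + 4 = 2)
(N(G)*I)/(0 - 17) = (2*7)/(0 - 17) = 14/(-17) = 14*(-1/17) = -14/17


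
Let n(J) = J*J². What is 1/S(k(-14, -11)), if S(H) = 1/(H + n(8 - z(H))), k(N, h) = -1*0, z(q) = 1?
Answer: 343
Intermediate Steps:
k(N, h) = 0
n(J) = J³
S(H) = 1/(343 + H) (S(H) = 1/(H + (8 - 1*1)³) = 1/(H + (8 - 1)³) = 1/(H + 7³) = 1/(H + 343) = 1/(343 + H))
1/S(k(-14, -11)) = 1/(1/(343 + 0)) = 1/(1/343) = 343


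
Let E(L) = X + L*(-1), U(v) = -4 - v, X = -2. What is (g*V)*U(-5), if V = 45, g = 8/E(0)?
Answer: -180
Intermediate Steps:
E(L) = -2 - L (E(L) = -2 + L*(-1) = -2 - L)
g = -4 (g = 8/(-2 - 1*0) = 8/(-2 + 0) = 8/(-2) = 8*(-1/2) = -4)
(g*V)*U(-5) = (-4*45)*(-4 - 1*(-5)) = -180*(-4 + 5) = -180*1 = -180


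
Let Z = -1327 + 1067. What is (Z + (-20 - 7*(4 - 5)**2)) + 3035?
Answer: 2748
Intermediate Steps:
Z = -260
(Z + (-20 - 7*(4 - 5)**2)) + 3035 = (-260 + (-20 - 7*(4 - 5)**2)) + 3035 = (-260 + (-20 - 7*(-1)**2)) + 3035 = (-260 + (-20 - 7*1)) + 3035 = (-260 + (-20 - 7)) + 3035 = (-260 - 27) + 3035 = -287 + 3035 = 2748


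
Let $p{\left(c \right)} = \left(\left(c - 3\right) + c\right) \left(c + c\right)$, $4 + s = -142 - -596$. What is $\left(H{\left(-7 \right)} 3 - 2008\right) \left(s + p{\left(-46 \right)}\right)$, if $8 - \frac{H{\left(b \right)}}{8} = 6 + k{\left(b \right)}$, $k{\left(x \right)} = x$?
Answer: $-16468480$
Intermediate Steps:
$s = 450$ ($s = -4 - -454 = -4 + \left(-142 + 596\right) = -4 + 454 = 450$)
$H{\left(b \right)} = 16 - 8 b$ ($H{\left(b \right)} = 64 - 8 \left(6 + b\right) = 64 - \left(48 + 8 b\right) = 16 - 8 b$)
$p{\left(c \right)} = 2 c \left(-3 + 2 c\right)$ ($p{\left(c \right)} = \left(\left(-3 + c\right) + c\right) 2 c = \left(-3 + 2 c\right) 2 c = 2 c \left(-3 + 2 c\right)$)
$\left(H{\left(-7 \right)} 3 - 2008\right) \left(s + p{\left(-46 \right)}\right) = \left(\left(16 - -56\right) 3 - 2008\right) \left(450 + 2 \left(-46\right) \left(-3 + 2 \left(-46\right)\right)\right) = \left(\left(16 + 56\right) 3 - 2008\right) \left(450 + 2 \left(-46\right) \left(-3 - 92\right)\right) = \left(72 \cdot 3 - 2008\right) \left(450 + 2 \left(-46\right) \left(-95\right)\right) = \left(216 - 2008\right) \left(450 + 8740\right) = \left(-1792\right) 9190 = -16468480$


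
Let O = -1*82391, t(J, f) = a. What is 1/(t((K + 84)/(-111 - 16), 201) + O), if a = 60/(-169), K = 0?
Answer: -169/13924139 ≈ -1.2137e-5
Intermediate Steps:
a = -60/169 (a = 60*(-1/169) = -60/169 ≈ -0.35503)
t(J, f) = -60/169
O = -82391
1/(t((K + 84)/(-111 - 16), 201) + O) = 1/(-60/169 - 82391) = 1/(-13924139/169) = -169/13924139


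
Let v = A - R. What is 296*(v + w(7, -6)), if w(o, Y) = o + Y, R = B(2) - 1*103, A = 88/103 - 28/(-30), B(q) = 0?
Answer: 48378832/1545 ≈ 31313.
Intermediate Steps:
A = 2762/1545 (A = 88*(1/103) - 28*(-1/30) = 88/103 + 14/15 = 2762/1545 ≈ 1.7877)
R = -103 (R = 0 - 1*103 = 0 - 103 = -103)
v = 161897/1545 (v = 2762/1545 - 1*(-103) = 2762/1545 + 103 = 161897/1545 ≈ 104.79)
w(o, Y) = Y + o
296*(v + w(7, -6)) = 296*(161897/1545 + (-6 + 7)) = 296*(161897/1545 + 1) = 296*(163442/1545) = 48378832/1545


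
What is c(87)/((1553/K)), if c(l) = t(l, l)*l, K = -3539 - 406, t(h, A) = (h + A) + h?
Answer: -89579115/1553 ≈ -57681.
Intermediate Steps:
t(h, A) = A + 2*h (t(h, A) = (A + h) + h = A + 2*h)
K = -3945
c(l) = 3*l**2 (c(l) = (l + 2*l)*l = (3*l)*l = 3*l**2)
c(87)/((1553/K)) = (3*87**2)/((1553/(-3945))) = (3*7569)/((1553*(-1/3945))) = 22707/(-1553/3945) = 22707*(-3945/1553) = -89579115/1553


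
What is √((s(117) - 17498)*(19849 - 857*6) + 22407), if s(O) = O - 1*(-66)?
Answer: I*√254629298 ≈ 15957.0*I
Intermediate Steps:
s(O) = 66 + O (s(O) = O + 66 = 66 + O)
√((s(117) - 17498)*(19849 - 857*6) + 22407) = √(((66 + 117) - 17498)*(19849 - 857*6) + 22407) = √((183 - 17498)*(19849 - 5142) + 22407) = √(-17315*14707 + 22407) = √(-254651705 + 22407) = √(-254629298) = I*√254629298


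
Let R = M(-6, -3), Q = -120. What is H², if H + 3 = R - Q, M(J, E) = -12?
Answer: 11025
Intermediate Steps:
R = -12
H = 105 (H = -3 + (-12 - 1*(-120)) = -3 + (-12 + 120) = -3 + 108 = 105)
H² = 105² = 11025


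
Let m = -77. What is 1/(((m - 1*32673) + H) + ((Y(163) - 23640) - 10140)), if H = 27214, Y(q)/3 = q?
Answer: -1/38827 ≈ -2.5755e-5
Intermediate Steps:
Y(q) = 3*q
1/(((m - 1*32673) + H) + ((Y(163) - 23640) - 10140)) = 1/(((-77 - 1*32673) + 27214) + ((3*163 - 23640) - 10140)) = 1/(((-77 - 32673) + 27214) + ((489 - 23640) - 10140)) = 1/((-32750 + 27214) + (-23151 - 10140)) = 1/(-5536 - 33291) = 1/(-38827) = -1/38827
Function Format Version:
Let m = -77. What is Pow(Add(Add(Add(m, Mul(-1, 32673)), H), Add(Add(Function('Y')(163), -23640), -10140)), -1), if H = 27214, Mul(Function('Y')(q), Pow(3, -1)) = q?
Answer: Rational(-1, 38827) ≈ -2.5755e-5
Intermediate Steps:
Function('Y')(q) = Mul(3, q)
Pow(Add(Add(Add(m, Mul(-1, 32673)), H), Add(Add(Function('Y')(163), -23640), -10140)), -1) = Pow(Add(Add(Add(-77, Mul(-1, 32673)), 27214), Add(Add(Mul(3, 163), -23640), -10140)), -1) = Pow(Add(Add(Add(-77, -32673), 27214), Add(Add(489, -23640), -10140)), -1) = Pow(Add(Add(-32750, 27214), Add(-23151, -10140)), -1) = Pow(Add(-5536, -33291), -1) = Pow(-38827, -1) = Rational(-1, 38827)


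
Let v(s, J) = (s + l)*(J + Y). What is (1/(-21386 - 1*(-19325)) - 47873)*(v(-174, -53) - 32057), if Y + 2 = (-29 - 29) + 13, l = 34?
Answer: 593872182826/687 ≈ 8.6444e+8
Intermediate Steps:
Y = -47 (Y = -2 + ((-29 - 29) + 13) = -2 + (-58 + 13) = -2 - 45 = -47)
v(s, J) = (-47 + J)*(34 + s) (v(s, J) = (s + 34)*(J - 47) = (34 + s)*(-47 + J) = (-47 + J)*(34 + s))
(1/(-21386 - 1*(-19325)) - 47873)*(v(-174, -53) - 32057) = (1/(-21386 - 1*(-19325)) - 47873)*((-1598 - 47*(-174) + 34*(-53) - 53*(-174)) - 32057) = (1/(-21386 + 19325) - 47873)*((-1598 + 8178 - 1802 + 9222) - 32057) = (1/(-2061) - 47873)*(14000 - 32057) = (-1/2061 - 47873)*(-18057) = -98666254/2061*(-18057) = 593872182826/687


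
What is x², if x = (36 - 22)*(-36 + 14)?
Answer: 94864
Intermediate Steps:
x = -308 (x = 14*(-22) = -308)
x² = (-308)² = 94864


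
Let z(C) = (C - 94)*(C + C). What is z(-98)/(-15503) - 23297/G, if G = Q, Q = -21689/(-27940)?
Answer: -10092000744988/336244567 ≈ -30014.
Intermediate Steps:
z(C) = 2*C*(-94 + C) (z(C) = (-94 + C)*(2*C) = 2*C*(-94 + C))
Q = 21689/27940 (Q = -21689*(-1/27940) = 21689/27940 ≈ 0.77627)
G = 21689/27940 ≈ 0.77627
z(-98)/(-15503) - 23297/G = (2*(-98)*(-94 - 98))/(-15503) - 23297/21689/27940 = (2*(-98)*(-192))*(-1/15503) - 23297*27940/21689 = 37632*(-1/15503) - 650918180/21689 = -37632/15503 - 650918180/21689 = -10092000744988/336244567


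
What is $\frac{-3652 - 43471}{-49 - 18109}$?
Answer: $\frac{47123}{18158} \approx 2.5952$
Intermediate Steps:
$\frac{-3652 - 43471}{-49 - 18109} = - \frac{47123}{-18158} = \left(-47123\right) \left(- \frac{1}{18158}\right) = \frac{47123}{18158}$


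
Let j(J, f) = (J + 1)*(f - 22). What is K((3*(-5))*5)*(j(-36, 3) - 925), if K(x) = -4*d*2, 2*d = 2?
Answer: 2080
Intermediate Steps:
d = 1 (d = (1/2)*2 = 1)
K(x) = -8 (K(x) = -4*1*2 = -4*2 = -8)
j(J, f) = (1 + J)*(-22 + f)
K((3*(-5))*5)*(j(-36, 3) - 925) = -8*((-22 + 3 - 22*(-36) - 36*3) - 925) = -8*((-22 + 3 + 792 - 108) - 925) = -8*(665 - 925) = -8*(-260) = 2080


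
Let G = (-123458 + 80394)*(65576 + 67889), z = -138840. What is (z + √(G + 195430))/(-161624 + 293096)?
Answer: -5785/5478 + I*√5747341330/131472 ≈ -1.056 + 0.57663*I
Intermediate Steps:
G = -5747536760 (G = -43064*133465 = -5747536760)
(z + √(G + 195430))/(-161624 + 293096) = (-138840 + √(-5747536760 + 195430))/(-161624 + 293096) = (-138840 + √(-5747341330))/131472 = (-138840 + I*√5747341330)*(1/131472) = -5785/5478 + I*√5747341330/131472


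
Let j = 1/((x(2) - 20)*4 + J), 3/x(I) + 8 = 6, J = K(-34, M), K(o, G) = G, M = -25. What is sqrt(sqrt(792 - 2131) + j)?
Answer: sqrt(-111 + 12321*I*sqrt(1339))/111 ≈ 4.2769 + 4.2779*I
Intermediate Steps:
J = -25
x(I) = -3/2 (x(I) = 3/(-8 + 6) = 3/(-2) = 3*(-1/2) = -3/2)
j = -1/111 (j = 1/((-3/2 - 20)*4 - 25) = 1/(-43/2*4 - 25) = 1/(-86 - 25) = 1/(-111) = -1/111 ≈ -0.0090090)
sqrt(sqrt(792 - 2131) + j) = sqrt(sqrt(792 - 2131) - 1/111) = sqrt(sqrt(-1339) - 1/111) = sqrt(I*sqrt(1339) - 1/111) = sqrt(-1/111 + I*sqrt(1339))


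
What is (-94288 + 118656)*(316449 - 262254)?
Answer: 1320623760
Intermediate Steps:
(-94288 + 118656)*(316449 - 262254) = 24368*54195 = 1320623760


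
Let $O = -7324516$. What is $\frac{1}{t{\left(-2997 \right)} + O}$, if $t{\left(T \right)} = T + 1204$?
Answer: $- \frac{1}{7326309} \approx -1.3649 \cdot 10^{-7}$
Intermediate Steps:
$t{\left(T \right)} = 1204 + T$
$\frac{1}{t{\left(-2997 \right)} + O} = \frac{1}{\left(1204 - 2997\right) - 7324516} = \frac{1}{-1793 - 7324516} = \frac{1}{-7326309} = - \frac{1}{7326309}$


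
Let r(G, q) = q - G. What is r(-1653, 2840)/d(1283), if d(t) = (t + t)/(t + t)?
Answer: 4493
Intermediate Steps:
d(t) = 1 (d(t) = (2*t)/((2*t)) = (2*t)*(1/(2*t)) = 1)
r(-1653, 2840)/d(1283) = (2840 - 1*(-1653))/1 = (2840 + 1653)*1 = 4493*1 = 4493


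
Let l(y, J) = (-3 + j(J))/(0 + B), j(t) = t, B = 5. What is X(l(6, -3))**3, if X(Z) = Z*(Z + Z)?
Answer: 373248/15625 ≈ 23.888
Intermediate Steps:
l(y, J) = -3/5 + J/5 (l(y, J) = (-3 + J)/(0 + 5) = (-3 + J)/5 = (-3 + J)*(1/5) = -3/5 + J/5)
X(Z) = 2*Z**2 (X(Z) = Z*(2*Z) = 2*Z**2)
X(l(6, -3))**3 = (2*(-3/5 + (1/5)*(-3))**2)**3 = (2*(-3/5 - 3/5)**2)**3 = (2*(-6/5)**2)**3 = (2*(36/25))**3 = (72/25)**3 = 373248/15625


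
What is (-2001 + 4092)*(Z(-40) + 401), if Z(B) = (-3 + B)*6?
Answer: 299013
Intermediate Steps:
Z(B) = -18 + 6*B
(-2001 + 4092)*(Z(-40) + 401) = (-2001 + 4092)*((-18 + 6*(-40)) + 401) = 2091*((-18 - 240) + 401) = 2091*(-258 + 401) = 2091*143 = 299013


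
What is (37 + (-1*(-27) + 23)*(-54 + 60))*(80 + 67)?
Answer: 49539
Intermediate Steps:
(37 + (-1*(-27) + 23)*(-54 + 60))*(80 + 67) = (37 + (27 + 23)*6)*147 = (37 + 50*6)*147 = (37 + 300)*147 = 337*147 = 49539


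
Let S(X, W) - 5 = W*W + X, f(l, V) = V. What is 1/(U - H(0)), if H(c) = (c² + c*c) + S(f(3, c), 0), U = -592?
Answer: -1/597 ≈ -0.0016750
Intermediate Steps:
S(X, W) = 5 + X + W² (S(X, W) = 5 + (W*W + X) = 5 + (W² + X) = 5 + (X + W²) = 5 + X + W²)
H(c) = 5 + c + 2*c² (H(c) = (c² + c*c) + (5 + c + 0²) = (c² + c²) + (5 + c + 0) = 2*c² + (5 + c) = 5 + c + 2*c²)
1/(U - H(0)) = 1/(-592 - (5 + 0 + 2*0²)) = 1/(-592 - (5 + 0 + 2*0)) = 1/(-592 - (5 + 0 + 0)) = 1/(-592 - 1*5) = 1/(-592 - 5) = 1/(-597) = -1/597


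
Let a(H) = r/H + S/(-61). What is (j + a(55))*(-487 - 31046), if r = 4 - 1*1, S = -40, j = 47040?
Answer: -4976587976739/3355 ≈ -1.4833e+9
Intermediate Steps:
r = 3 (r = 4 - 1 = 3)
a(H) = 40/61 + 3/H (a(H) = 3/H - 40/(-61) = 3/H - 40*(-1/61) = 3/H + 40/61 = 40/61 + 3/H)
(j + a(55))*(-487 - 31046) = (47040 + (40/61 + 3/55))*(-487 - 31046) = (47040 + (40/61 + 3*(1/55)))*(-31533) = (47040 + (40/61 + 3/55))*(-31533) = (47040 + 2383/3355)*(-31533) = (157821583/3355)*(-31533) = -4976587976739/3355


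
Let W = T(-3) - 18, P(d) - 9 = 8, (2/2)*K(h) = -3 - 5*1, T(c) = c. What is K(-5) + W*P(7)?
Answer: -365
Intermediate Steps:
K(h) = -8 (K(h) = -3 - 5*1 = -3 - 5 = -8)
P(d) = 17 (P(d) = 9 + 8 = 17)
W = -21 (W = -3 - 18 = -21)
K(-5) + W*P(7) = -8 - 21*17 = -8 - 357 = -365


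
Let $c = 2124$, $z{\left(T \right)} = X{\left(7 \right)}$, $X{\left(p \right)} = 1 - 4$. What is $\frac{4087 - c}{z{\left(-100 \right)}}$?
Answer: $- \frac{1963}{3} \approx -654.33$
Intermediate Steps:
$X{\left(p \right)} = -3$
$z{\left(T \right)} = -3$
$\frac{4087 - c}{z{\left(-100 \right)}} = \frac{4087 - 2124}{-3} = \left(4087 - 2124\right) \left(- \frac{1}{3}\right) = 1963 \left(- \frac{1}{3}\right) = - \frac{1963}{3}$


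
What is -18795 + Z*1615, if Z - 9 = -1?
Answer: -5875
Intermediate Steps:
Z = 8 (Z = 9 - 1 = 8)
-18795 + Z*1615 = -18795 + 8*1615 = -18795 + 12920 = -5875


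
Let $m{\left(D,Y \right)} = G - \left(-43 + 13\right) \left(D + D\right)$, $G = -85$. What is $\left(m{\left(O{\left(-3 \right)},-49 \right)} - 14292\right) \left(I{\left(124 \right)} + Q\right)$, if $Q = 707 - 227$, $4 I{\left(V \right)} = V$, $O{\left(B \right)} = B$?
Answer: $-7438627$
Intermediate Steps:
$I{\left(V \right)} = \frac{V}{4}$
$Q = 480$
$m{\left(D,Y \right)} = -85 + 60 D$ ($m{\left(D,Y \right)} = -85 - \left(-43 + 13\right) \left(D + D\right) = -85 - - 30 \cdot 2 D = -85 - - 60 D = -85 + 60 D$)
$\left(m{\left(O{\left(-3 \right)},-49 \right)} - 14292\right) \left(I{\left(124 \right)} + Q\right) = \left(\left(-85 + 60 \left(-3\right)\right) - 14292\right) \left(\frac{1}{4} \cdot 124 + 480\right) = \left(\left(-85 - 180\right) - 14292\right) \left(31 + 480\right) = \left(-265 - 14292\right) 511 = \left(-14557\right) 511 = -7438627$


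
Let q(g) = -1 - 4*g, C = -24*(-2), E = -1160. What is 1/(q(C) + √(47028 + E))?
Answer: 193/8619 + 2*√11467/8619 ≈ 0.047241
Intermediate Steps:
C = 48
1/(q(C) + √(47028 + E)) = 1/((-1 - 4*48) + √(47028 - 1160)) = 1/((-1 - 192) + √45868) = 1/(-193 + 2*√11467)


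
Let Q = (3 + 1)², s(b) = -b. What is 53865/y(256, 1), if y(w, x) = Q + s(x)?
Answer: 3591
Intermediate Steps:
Q = 16 (Q = 4² = 16)
y(w, x) = 16 - x
53865/y(256, 1) = 53865/(16 - 1*1) = 53865/(16 - 1) = 53865/15 = 53865*(1/15) = 3591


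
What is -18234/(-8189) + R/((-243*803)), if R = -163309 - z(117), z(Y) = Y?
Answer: 4896277700/1597911381 ≈ 3.0642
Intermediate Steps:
R = -163426 (R = -163309 - 1*117 = -163309 - 117 = -163426)
-18234/(-8189) + R/((-243*803)) = -18234/(-8189) - 163426/((-243*803)) = -18234*(-1/8189) - 163426/(-195129) = 18234/8189 - 163426*(-1/195129) = 18234/8189 + 163426/195129 = 4896277700/1597911381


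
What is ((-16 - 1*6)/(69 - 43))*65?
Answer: -55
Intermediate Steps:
((-16 - 1*6)/(69 - 43))*65 = ((-16 - 6)/26)*65 = ((1/26)*(-22))*65 = -11/13*65 = -55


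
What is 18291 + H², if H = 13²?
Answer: 46852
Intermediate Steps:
H = 169
18291 + H² = 18291 + 169² = 18291 + 28561 = 46852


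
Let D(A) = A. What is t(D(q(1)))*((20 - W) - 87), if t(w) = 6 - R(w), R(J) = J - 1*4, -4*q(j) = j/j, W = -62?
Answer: -205/4 ≈ -51.250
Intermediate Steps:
q(j) = -¼ (q(j) = -j/(4*j) = -¼*1 = -¼)
R(J) = -4 + J (R(J) = J - 4 = -4 + J)
t(w) = 10 - w (t(w) = 6 - (-4 + w) = 6 + (4 - w) = 10 - w)
t(D(q(1)))*((20 - W) - 87) = (10 - 1*(-¼))*((20 - 1*(-62)) - 87) = (10 + ¼)*((20 + 62) - 87) = 41*(82 - 87)/4 = (41/4)*(-5) = -205/4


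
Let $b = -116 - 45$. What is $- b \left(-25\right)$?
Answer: $-4025$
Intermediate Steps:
$b = -161$ ($b = -116 - 45 = -161$)
$- b \left(-25\right) = \left(-1\right) \left(-161\right) \left(-25\right) = 161 \left(-25\right) = -4025$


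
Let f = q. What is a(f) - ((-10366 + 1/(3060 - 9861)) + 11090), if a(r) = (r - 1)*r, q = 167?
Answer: 183613399/6801 ≈ 26998.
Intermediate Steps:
f = 167
a(r) = r*(-1 + r) (a(r) = (-1 + r)*r = r*(-1 + r))
a(f) - ((-10366 + 1/(3060 - 9861)) + 11090) = 167*(-1 + 167) - ((-10366 + 1/(3060 - 9861)) + 11090) = 167*166 - ((-10366 + 1/(-6801)) + 11090) = 27722 - ((-10366 - 1/6801) + 11090) = 27722 - (-70499167/6801 + 11090) = 27722 - 1*4923923/6801 = 27722 - 4923923/6801 = 183613399/6801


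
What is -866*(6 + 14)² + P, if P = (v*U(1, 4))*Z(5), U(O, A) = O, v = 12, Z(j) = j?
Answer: -346340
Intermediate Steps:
P = 60 (P = (12*1)*5 = 12*5 = 60)
-866*(6 + 14)² + P = -866*(6 + 14)² + 60 = -866*20² + 60 = -866*400 + 60 = -346400 + 60 = -346340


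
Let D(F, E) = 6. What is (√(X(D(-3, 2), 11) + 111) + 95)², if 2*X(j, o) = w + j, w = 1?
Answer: (190 + √458)²/4 ≈ 11173.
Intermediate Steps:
X(j, o) = ½ + j/2 (X(j, o) = (1 + j)/2 = ½ + j/2)
(√(X(D(-3, 2), 11) + 111) + 95)² = (√((½ + (½)*6) + 111) + 95)² = (√((½ + 3) + 111) + 95)² = (√(7/2 + 111) + 95)² = (√(229/2) + 95)² = (√458/2 + 95)² = (95 + √458/2)²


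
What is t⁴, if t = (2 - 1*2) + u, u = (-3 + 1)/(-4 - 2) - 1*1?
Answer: 16/81 ≈ 0.19753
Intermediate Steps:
u = -⅔ (u = -2/(-6) - 1 = -2*(-⅙) - 1 = ⅓ - 1 = -⅔ ≈ -0.66667)
t = -⅔ (t = (2 - 1*2) - ⅔ = (2 - 2) - ⅔ = 0 - ⅔ = -⅔ ≈ -0.66667)
t⁴ = (-⅔)⁴ = 16/81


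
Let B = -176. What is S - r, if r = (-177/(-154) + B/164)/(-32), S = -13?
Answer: -2626143/202048 ≈ -12.998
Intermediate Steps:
r = -481/202048 (r = (-177/(-154) - 176/164)/(-32) = (-177*(-1/154) - 176*1/164)*(-1/32) = (177/154 - 44/41)*(-1/32) = (481/6314)*(-1/32) = -481/202048 ≈ -0.0023806)
S - r = -13 - 1*(-481/202048) = -13 + 481/202048 = -2626143/202048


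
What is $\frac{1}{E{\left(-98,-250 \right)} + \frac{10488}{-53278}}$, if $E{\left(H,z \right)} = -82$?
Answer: $- \frac{26639}{2189642} \approx -0.012166$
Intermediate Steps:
$\frac{1}{E{\left(-98,-250 \right)} + \frac{10488}{-53278}} = \frac{1}{-82 + \frac{10488}{-53278}} = \frac{1}{-82 + 10488 \left(- \frac{1}{53278}\right)} = \frac{1}{-82 - \frac{5244}{26639}} = \frac{1}{- \frac{2189642}{26639}} = - \frac{26639}{2189642}$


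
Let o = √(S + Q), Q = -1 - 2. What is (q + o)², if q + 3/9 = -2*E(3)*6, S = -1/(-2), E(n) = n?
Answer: 23717/18 - 109*I*√10/3 ≈ 1317.6 - 114.9*I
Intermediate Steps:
S = ½ (S = -1*(-½) = ½ ≈ 0.50000)
Q = -3
q = -109/3 (q = -⅓ - 2*3*6 = -⅓ - 6*6 = -⅓ - 36 = -109/3 ≈ -36.333)
o = I*√10/2 (o = √(½ - 3) = √(-5/2) = I*√10/2 ≈ 1.5811*I)
(q + o)² = (-109/3 + I*√10/2)²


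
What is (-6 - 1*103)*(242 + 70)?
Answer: -34008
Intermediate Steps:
(-6 - 1*103)*(242 + 70) = (-6 - 103)*312 = -109*312 = -34008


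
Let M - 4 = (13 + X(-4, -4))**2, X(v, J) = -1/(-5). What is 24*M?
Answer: 106944/25 ≈ 4277.8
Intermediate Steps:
X(v, J) = 1/5 (X(v, J) = -1*(-1/5) = 1/5)
M = 4456/25 (M = 4 + (13 + 1/5)**2 = 4 + (66/5)**2 = 4 + 4356/25 = 4456/25 ≈ 178.24)
24*M = 24*(4456/25) = 106944/25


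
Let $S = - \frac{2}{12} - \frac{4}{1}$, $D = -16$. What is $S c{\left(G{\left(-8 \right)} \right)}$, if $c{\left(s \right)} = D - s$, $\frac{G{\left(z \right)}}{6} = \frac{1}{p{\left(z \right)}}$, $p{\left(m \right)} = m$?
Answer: $\frac{1525}{24} \approx 63.542$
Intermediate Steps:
$G{\left(z \right)} = \frac{6}{z}$
$c{\left(s \right)} = -16 - s$
$S = - \frac{25}{6}$ ($S = \left(-2\right) \frac{1}{12} - 4 = - \frac{1}{6} - 4 = - \frac{25}{6} \approx -4.1667$)
$S c{\left(G{\left(-8 \right)} \right)} = - \frac{25 \left(-16 - \frac{6}{-8}\right)}{6} = - \frac{25 \left(-16 - 6 \left(- \frac{1}{8}\right)\right)}{6} = - \frac{25 \left(-16 - - \frac{3}{4}\right)}{6} = - \frac{25 \left(-16 + \frac{3}{4}\right)}{6} = \left(- \frac{25}{6}\right) \left(- \frac{61}{4}\right) = \frac{1525}{24}$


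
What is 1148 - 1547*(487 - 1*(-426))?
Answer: -1411263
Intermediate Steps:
1148 - 1547*(487 - 1*(-426)) = 1148 - 1547*(487 + 426) = 1148 - 1547*913 = 1148 - 1412411 = -1411263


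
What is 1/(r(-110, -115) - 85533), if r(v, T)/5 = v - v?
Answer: -1/85533 ≈ -1.1691e-5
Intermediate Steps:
r(v, T) = 0 (r(v, T) = 5*(v - v) = 5*0 = 0)
1/(r(-110, -115) - 85533) = 1/(0 - 85533) = 1/(-85533) = -1/85533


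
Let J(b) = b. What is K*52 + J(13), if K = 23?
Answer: 1209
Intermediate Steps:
K*52 + J(13) = 23*52 + 13 = 1196 + 13 = 1209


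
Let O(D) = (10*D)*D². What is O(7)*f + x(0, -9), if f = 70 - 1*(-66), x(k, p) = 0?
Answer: 466480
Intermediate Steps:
f = 136 (f = 70 + 66 = 136)
O(D) = 10*D³
O(7)*f + x(0, -9) = (10*7³)*136 + 0 = (10*343)*136 + 0 = 3430*136 + 0 = 466480 + 0 = 466480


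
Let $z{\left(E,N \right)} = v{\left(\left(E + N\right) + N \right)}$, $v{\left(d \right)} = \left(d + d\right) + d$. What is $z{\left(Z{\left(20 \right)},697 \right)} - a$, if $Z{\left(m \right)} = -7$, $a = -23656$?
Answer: $27817$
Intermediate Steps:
$v{\left(d \right)} = 3 d$ ($v{\left(d \right)} = 2 d + d = 3 d$)
$z{\left(E,N \right)} = 3 E + 6 N$ ($z{\left(E,N \right)} = 3 \left(\left(E + N\right) + N\right) = 3 \left(E + 2 N\right) = 3 E + 6 N$)
$z{\left(Z{\left(20 \right)},697 \right)} - a = \left(3 \left(-7\right) + 6 \cdot 697\right) - -23656 = \left(-21 + 4182\right) + 23656 = 4161 + 23656 = 27817$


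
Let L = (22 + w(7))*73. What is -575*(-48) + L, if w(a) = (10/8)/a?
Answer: 818133/28 ≈ 29219.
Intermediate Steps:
w(a) = 5/(4*a) (w(a) = (10*(⅛))/a = 5/(4*a))
L = 45333/28 (L = (22 + (5/4)/7)*73 = (22 + (5/4)*(⅐))*73 = (22 + 5/28)*73 = (621/28)*73 = 45333/28 ≈ 1619.0)
-575*(-48) + L = -575*(-48) + 45333/28 = 27600 + 45333/28 = 818133/28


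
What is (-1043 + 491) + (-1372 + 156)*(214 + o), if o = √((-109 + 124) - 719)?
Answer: -260776 - 9728*I*√11 ≈ -2.6078e+5 - 32264.0*I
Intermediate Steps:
o = 8*I*√11 (o = √(15 - 719) = √(-704) = 8*I*√11 ≈ 26.533*I)
(-1043 + 491) + (-1372 + 156)*(214 + o) = (-1043 + 491) + (-1372 + 156)*(214 + 8*I*√11) = -552 - 1216*(214 + 8*I*√11) = -552 + (-260224 - 9728*I*√11) = -260776 - 9728*I*√11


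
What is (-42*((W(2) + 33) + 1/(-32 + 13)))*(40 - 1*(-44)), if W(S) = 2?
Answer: -2342592/19 ≈ -1.2329e+5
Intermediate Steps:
(-42*((W(2) + 33) + 1/(-32 + 13)))*(40 - 1*(-44)) = (-42*((2 + 33) + 1/(-32 + 13)))*(40 - 1*(-44)) = (-42*(35 + 1/(-19)))*(40 + 44) = -42*(35 - 1/19)*84 = -42*664/19*84 = -27888/19*84 = -2342592/19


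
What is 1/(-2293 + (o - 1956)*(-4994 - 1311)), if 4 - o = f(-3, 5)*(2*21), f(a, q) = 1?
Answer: 1/12569877 ≈ 7.9555e-8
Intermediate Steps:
o = -38 (o = 4 - 2*21 = 4 - 42 = -38)
1/(-2293 + (o - 1956)*(-4994 - 1311)) = 1/(-2293 + (-38 - 1956)*(-4994 - 1311)) = 1/(-2293 - 1994*(-6305)) = 1/(-2293 + 12572170) = 1/12569877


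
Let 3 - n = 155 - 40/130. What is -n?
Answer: 1972/13 ≈ 151.69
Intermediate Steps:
n = -1972/13 (n = 3 - (155 - 40/130) = 3 - (155 + (1/130)*(-40)) = 3 - (155 - 4/13) = 3 - 1*2011/13 = 3 - 2011/13 = -1972/13 ≈ -151.69)
-n = -1*(-1972/13) = 1972/13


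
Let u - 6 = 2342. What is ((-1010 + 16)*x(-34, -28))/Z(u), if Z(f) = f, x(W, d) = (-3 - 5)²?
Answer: -15904/587 ≈ -27.094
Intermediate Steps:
u = 2348 (u = 6 + 2342 = 2348)
x(W, d) = 64 (x(W, d) = (-8)² = 64)
((-1010 + 16)*x(-34, -28))/Z(u) = ((-1010 + 16)*64)/2348 = -994*64*(1/2348) = -63616*1/2348 = -15904/587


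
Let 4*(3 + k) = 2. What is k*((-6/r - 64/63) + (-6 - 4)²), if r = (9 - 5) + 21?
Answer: -77761/315 ≈ -246.86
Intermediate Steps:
k = -5/2 (k = -3 + (¼)*2 = -3 + ½ = -5/2 ≈ -2.5000)
r = 25 (r = 4 + 21 = 25)
k*((-6/r - 64/63) + (-6 - 4)²) = -5*((-6/25 - 64/63) + (-6 - 4)²)/2 = -5*((-6*1/25 - 64*1/63) + (-10)²)/2 = -5*((-6/25 - 64/63) + 100)/2 = -5*(-1978/1575 + 100)/2 = -5/2*155522/1575 = -77761/315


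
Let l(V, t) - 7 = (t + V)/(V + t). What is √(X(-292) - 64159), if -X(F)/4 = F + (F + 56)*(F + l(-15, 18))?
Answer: I*√331087 ≈ 575.4*I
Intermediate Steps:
l(V, t) = 8 (l(V, t) = 7 + (t + V)/(V + t) = 7 + (V + t)/(V + t) = 7 + 1 = 8)
X(F) = -4*F - 4*(8 + F)*(56 + F) (X(F) = -4*(F + (F + 56)*(F + 8)) = -4*(F + (56 + F)*(8 + F)) = -4*(F + (8 + F)*(56 + F)) = -4*F - 4*(8 + F)*(56 + F))
√(X(-292) - 64159) = √((-1792 - 260*(-292) - 4*(-292)²) - 64159) = √((-1792 + 75920 - 4*85264) - 64159) = √((-1792 + 75920 - 341056) - 64159) = √(-266928 - 64159) = √(-331087) = I*√331087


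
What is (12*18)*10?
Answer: 2160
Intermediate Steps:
(12*18)*10 = 216*10 = 2160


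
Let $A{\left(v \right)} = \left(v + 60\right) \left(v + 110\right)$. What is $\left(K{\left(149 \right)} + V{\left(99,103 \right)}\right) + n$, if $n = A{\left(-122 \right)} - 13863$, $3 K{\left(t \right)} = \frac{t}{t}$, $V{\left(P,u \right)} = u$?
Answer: $- \frac{39047}{3} \approx -13016.0$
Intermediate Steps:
$K{\left(t \right)} = \frac{1}{3}$ ($K{\left(t \right)} = \frac{t \frac{1}{t}}{3} = \frac{1}{3} \cdot 1 = \frac{1}{3}$)
$A{\left(v \right)} = \left(60 + v\right) \left(110 + v\right)$
$n = -13119$ ($n = \left(6600 + \left(-122\right)^{2} + 170 \left(-122\right)\right) - 13863 = \left(6600 + 14884 - 20740\right) - 13863 = 744 - 13863 = -13119$)
$\left(K{\left(149 \right)} + V{\left(99,103 \right)}\right) + n = \left(\frac{1}{3} + 103\right) - 13119 = \frac{310}{3} - 13119 = - \frac{39047}{3}$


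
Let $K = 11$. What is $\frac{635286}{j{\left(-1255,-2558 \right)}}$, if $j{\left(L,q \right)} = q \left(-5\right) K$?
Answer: $\frac{317643}{70345} \approx 4.5155$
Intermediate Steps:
$j{\left(L,q \right)} = - 55 q$ ($j{\left(L,q \right)} = q \left(-5\right) 11 = - 5 q 11 = - 55 q$)
$\frac{635286}{j{\left(-1255,-2558 \right)}} = \frac{635286}{\left(-55\right) \left(-2558\right)} = \frac{635286}{140690} = 635286 \cdot \frac{1}{140690} = \frac{317643}{70345}$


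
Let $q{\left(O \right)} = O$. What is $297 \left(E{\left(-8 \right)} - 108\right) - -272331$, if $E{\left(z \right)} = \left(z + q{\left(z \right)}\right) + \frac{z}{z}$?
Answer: $235800$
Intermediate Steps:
$E{\left(z \right)} = 1 + 2 z$ ($E{\left(z \right)} = \left(z + z\right) + \frac{z}{z} = 2 z + 1 = 1 + 2 z$)
$297 \left(E{\left(-8 \right)} - 108\right) - -272331 = 297 \left(\left(1 + 2 \left(-8\right)\right) - 108\right) - -272331 = 297 \left(\left(1 - 16\right) - 108\right) + 272331 = 297 \left(-15 - 108\right) + 272331 = 297 \left(-123\right) + 272331 = -36531 + 272331 = 235800$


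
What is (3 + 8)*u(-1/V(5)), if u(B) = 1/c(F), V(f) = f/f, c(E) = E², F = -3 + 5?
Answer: 11/4 ≈ 2.7500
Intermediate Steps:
F = 2
V(f) = 1
u(B) = ¼ (u(B) = 1/(2²) = 1/4 = ¼)
(3 + 8)*u(-1/V(5)) = (3 + 8)*(¼) = 11*(¼) = 11/4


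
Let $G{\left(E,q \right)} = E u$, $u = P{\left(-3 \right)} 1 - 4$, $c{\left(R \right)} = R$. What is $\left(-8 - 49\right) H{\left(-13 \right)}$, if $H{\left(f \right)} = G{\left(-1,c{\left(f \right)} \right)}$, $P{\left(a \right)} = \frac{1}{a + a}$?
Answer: $- \frac{475}{2} \approx -237.5$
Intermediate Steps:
$P{\left(a \right)} = \frac{1}{2 a}$
$u = - \frac{25}{6}$ ($u = \frac{1}{2 \left(-3\right)} 1 - 4 = \frac{1}{2} \left(- \frac{1}{3}\right) 1 - 4 = \left(- \frac{1}{6}\right) 1 - 4 = - \frac{1}{6} - 4 = - \frac{25}{6} \approx -4.1667$)
$G{\left(E,q \right)} = - \frac{25 E}{6}$ ($G{\left(E,q \right)} = E \left(- \frac{25}{6}\right) = - \frac{25 E}{6}$)
$H{\left(f \right)} = \frac{25}{6}$ ($H{\left(f \right)} = \left(- \frac{25}{6}\right) \left(-1\right) = \frac{25}{6}$)
$\left(-8 - 49\right) H{\left(-13 \right)} = \left(-8 - 49\right) \frac{25}{6} = \left(-57\right) \frac{25}{6} = - \frac{475}{2}$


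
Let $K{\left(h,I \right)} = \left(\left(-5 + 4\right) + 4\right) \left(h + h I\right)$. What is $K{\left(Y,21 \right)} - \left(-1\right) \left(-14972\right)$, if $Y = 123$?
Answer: $-6854$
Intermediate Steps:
$K{\left(h,I \right)} = 3 h + 3 I h$ ($K{\left(h,I \right)} = \left(-1 + 4\right) \left(h + I h\right) = 3 \left(h + I h\right) = 3 h + 3 I h$)
$K{\left(Y,21 \right)} - \left(-1\right) \left(-14972\right) = 3 \cdot 123 \left(1 + 21\right) - \left(-1\right) \left(-14972\right) = 3 \cdot 123 \cdot 22 - 14972 = 8118 - 14972 = -6854$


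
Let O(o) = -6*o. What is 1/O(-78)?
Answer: 1/468 ≈ 0.0021368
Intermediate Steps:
1/O(-78) = 1/(-6*(-78)) = 1/468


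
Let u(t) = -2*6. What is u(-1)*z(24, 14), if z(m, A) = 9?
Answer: -108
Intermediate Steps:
u(t) = -12
u(-1)*z(24, 14) = -12*9 = -108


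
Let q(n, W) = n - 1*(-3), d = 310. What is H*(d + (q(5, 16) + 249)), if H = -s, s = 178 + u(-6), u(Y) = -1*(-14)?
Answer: -108864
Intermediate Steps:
q(n, W) = 3 + n (q(n, W) = n + 3 = 3 + n)
u(Y) = 14
s = 192 (s = 178 + 14 = 192)
H = -192 (H = -1*192 = -192)
H*(d + (q(5, 16) + 249)) = -192*(310 + ((3 + 5) + 249)) = -192*(310 + (8 + 249)) = -192*(310 + 257) = -192*567 = -108864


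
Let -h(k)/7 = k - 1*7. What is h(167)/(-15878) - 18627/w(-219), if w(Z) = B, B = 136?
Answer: -8694329/63512 ≈ -136.89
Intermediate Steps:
h(k) = 49 - 7*k (h(k) = -7*(k - 1*7) = -7*(k - 7) = -7*(-7 + k) = 49 - 7*k)
w(Z) = 136
h(167)/(-15878) - 18627/w(-219) = (49 - 7*167)/(-15878) - 18627/136 = (49 - 1169)*(-1/15878) - 18627*1/136 = -1120*(-1/15878) - 18627/136 = 560/7939 - 18627/136 = -8694329/63512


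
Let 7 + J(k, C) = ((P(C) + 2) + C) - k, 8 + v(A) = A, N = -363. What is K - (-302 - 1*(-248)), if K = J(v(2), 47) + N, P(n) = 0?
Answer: -261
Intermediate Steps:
v(A) = -8 + A
J(k, C) = -5 + C - k (J(k, C) = -7 + (((0 + 2) + C) - k) = -7 + ((2 + C) - k) = -7 + (2 + C - k) = -5 + C - k)
K = -315 (K = (-5 + 47 - (-8 + 2)) - 363 = (-5 + 47 - 1*(-6)) - 363 = (-5 + 47 + 6) - 363 = 48 - 363 = -315)
K - (-302 - 1*(-248)) = -315 - (-302 - 1*(-248)) = -315 - (-302 + 248) = -315 - 1*(-54) = -315 + 54 = -261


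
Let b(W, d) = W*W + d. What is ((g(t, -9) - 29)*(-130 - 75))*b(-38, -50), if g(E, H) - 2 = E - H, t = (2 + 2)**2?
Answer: 571540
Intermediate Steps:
b(W, d) = d + W**2 (b(W, d) = W**2 + d = d + W**2)
t = 16 (t = 4**2 = 16)
g(E, H) = 2 + E - H (g(E, H) = 2 + (E - H) = 2 + E - H)
((g(t, -9) - 29)*(-130 - 75))*b(-38, -50) = (((2 + 16 - 1*(-9)) - 29)*(-130 - 75))*(-50 + (-38)**2) = (((2 + 16 + 9) - 29)*(-205))*(-50 + 1444) = ((27 - 29)*(-205))*1394 = -2*(-205)*1394 = 410*1394 = 571540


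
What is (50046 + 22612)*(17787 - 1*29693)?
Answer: -865066148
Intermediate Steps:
(50046 + 22612)*(17787 - 1*29693) = 72658*(17787 - 29693) = 72658*(-11906) = -865066148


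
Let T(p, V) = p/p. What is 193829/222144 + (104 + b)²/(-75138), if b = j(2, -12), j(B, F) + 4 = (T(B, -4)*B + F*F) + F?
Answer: 400034423/2781909312 ≈ 0.14380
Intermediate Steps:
T(p, V) = 1
j(B, F) = -4 + B + F + F² (j(B, F) = -4 + ((1*B + F*F) + F) = -4 + ((B + F²) + F) = -4 + (B + F + F²) = -4 + B + F + F²)
b = 130 (b = -4 + 2 - 12 + (-12)² = -4 + 2 - 12 + 144 = 130)
193829/222144 + (104 + b)²/(-75138) = 193829/222144 + (104 + 130)²/(-75138) = 193829*(1/222144) + 234²*(-1/75138) = 193829/222144 + 54756*(-1/75138) = 193829/222144 - 9126/12523 = 400034423/2781909312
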